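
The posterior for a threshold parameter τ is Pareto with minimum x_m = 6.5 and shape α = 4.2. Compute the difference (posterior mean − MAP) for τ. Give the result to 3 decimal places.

2.031

The Pareto density is strictly decreasing on [x_m, ∞), so the mode is x_m = 6.500.
Mean = α·x_m/(α−1) = 4.2·6.5/3.2 = 8.531.
Difference = 8.531 − 6.500 = 2.031.
The posterior is right-skewed, so the mean exceeds the mode.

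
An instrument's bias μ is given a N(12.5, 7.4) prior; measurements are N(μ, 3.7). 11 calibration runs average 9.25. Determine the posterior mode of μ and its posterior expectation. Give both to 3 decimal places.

μ_MAP = 9.391, E[μ|data] = 9.391

Posterior for μ is Normal. Precision-weighted mean: (1/7.4·12.5 + 11/3.7·9.25) / (1/7.4 + 11/3.7) = 9.391.
A Normal posterior is symmetric, so mode = mean.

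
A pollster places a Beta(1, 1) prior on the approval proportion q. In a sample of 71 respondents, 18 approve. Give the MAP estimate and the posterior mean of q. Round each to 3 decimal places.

Posterior: Beta(1+18, 1+53) = Beta(19, 54).
Mode = (19−1)/(19+54−2) = 18/71 = 0.254.
With a flat prior the MAP equals the MLE, 18/71.
Mean = 19/(19+54) = 19/73 = 0.260.
The mean is pulled above the mode by the posterior's right skew.

MAP = 0.254; posterior mean = 0.260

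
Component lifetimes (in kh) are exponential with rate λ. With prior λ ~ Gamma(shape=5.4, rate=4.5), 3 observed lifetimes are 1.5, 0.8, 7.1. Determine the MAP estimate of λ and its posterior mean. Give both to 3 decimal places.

Σ times = 9.4. Posterior: Gamma(shape = 5.4+3 = 8.4, rate = 4.5+9.4 = 13.9).
Mode = (α−1)/β = 7.4/13.9 = 0.532.
Mean = α/β = 8.4/13.9 = 0.604.

MAP = 0.532, posterior mean = 0.604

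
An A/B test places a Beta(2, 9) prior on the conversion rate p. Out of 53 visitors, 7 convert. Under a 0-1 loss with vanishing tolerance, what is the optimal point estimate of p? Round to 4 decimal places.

Posterior: Beta(2+7, 9+46) = Beta(9, 55).
Mode = (9−1)/(9+55−2) = 8/62 = 0.1290.
Mean = 9/(9+55) = 9/64 = 0.1406.
This is the posterior mode — the MAP estimate.

0.1290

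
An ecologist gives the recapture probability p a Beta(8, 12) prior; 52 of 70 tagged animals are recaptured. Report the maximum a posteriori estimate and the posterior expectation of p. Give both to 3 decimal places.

Posterior: Beta(8+52, 12+18) = Beta(60, 30).
Mode = (60−1)/(60+30−2) = 59/88 = 0.670.
Mean = 60/(60+30) = 60/90 = 0.667.

p_MAP = 0.670, E[p|data] = 0.667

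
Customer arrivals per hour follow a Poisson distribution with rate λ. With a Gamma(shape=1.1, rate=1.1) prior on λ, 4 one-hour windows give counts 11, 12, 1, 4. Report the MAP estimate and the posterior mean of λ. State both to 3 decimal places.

MAP = 5.510, posterior mean = 5.706

Σ counts = 28. Posterior: Gamma(shape = 1.1+28 = 29.1, rate = 1.1+4 = 5.1).
Mode = (α−1)/β = 28.1/5.1 = 5.510.
Mean = α/β = 29.1/5.1 = 5.706.
Right-skewed posterior ⇒ mode < mean.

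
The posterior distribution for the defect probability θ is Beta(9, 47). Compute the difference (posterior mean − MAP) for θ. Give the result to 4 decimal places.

Mode = (9−1)/(9+47−2) = 8/54 = 0.1481.
Mean = 9/(9+47) = 9/56 = 0.1607.
Difference = 0.1607 − 0.1481 = 0.0126.

0.0126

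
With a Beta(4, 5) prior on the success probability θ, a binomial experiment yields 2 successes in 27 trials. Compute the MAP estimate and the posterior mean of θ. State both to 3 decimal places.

MAP = 0.147; posterior mean = 0.167

Posterior: Beta(4+2, 5+25) = Beta(6, 30).
Mode = (6−1)/(6+30−2) = 5/34 = 0.147.
Mean = 6/(6+30) = 6/36 = 0.167.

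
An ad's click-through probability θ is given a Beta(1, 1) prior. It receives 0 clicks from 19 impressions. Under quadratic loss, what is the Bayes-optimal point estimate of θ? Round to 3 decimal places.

0.048

Posterior: Beta(1+0, 1+19) = Beta(1, 20).
Since α = 1 ≤ 1 and β > 1, the Beta density is monotone decreasing on [0,1]; the mode is at 0.
Mean = 1/(1+20) = 0.048.
Quadratic loss ⇒ the optimal estimator is the posterior mean.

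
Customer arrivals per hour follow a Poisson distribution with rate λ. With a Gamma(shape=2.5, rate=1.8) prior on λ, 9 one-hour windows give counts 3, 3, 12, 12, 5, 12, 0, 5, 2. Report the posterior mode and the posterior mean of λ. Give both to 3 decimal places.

MAP = 5.139, posterior mean = 5.231

Σ counts = 54. Posterior: Gamma(shape = 2.5+54 = 56.5, rate = 1.8+9 = 10.8).
Mode = (α−1)/β = 55.5/10.8 = 5.139.
Mean = α/β = 56.5/10.8 = 5.231.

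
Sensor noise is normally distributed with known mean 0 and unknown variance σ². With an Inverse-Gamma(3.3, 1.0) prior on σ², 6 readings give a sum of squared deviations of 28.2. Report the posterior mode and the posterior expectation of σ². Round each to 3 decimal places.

Posterior: Inverse-Gamma(shape = 3.3+6/2 = 6.3, scale = 1.0+28.2/2 = 15.1).
Mode = β/(α+1) = 15.1/7.3 = 2.068.
Mean = β/(α−1) = 15.1/5.3 = 2.849.

posterior mode = 2.068, posterior expectation = 2.849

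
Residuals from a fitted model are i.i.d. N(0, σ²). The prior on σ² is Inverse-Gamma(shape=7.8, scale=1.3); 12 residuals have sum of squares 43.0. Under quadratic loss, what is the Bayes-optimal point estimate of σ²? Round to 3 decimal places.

Posterior: Inverse-Gamma(shape = 7.8+12/2 = 13.8, scale = 1.3+43.0/2 = 22.8).
Mode = β/(α+1) = 22.8/14.8 = 1.541.
Mean = β/(α−1) = 22.8/12.8 = 1.781.
Quadratic loss ⇒ the optimal estimator is the posterior mean.

1.781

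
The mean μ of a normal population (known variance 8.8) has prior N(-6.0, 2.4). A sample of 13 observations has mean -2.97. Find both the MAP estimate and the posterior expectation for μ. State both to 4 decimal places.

MAP: -3.6366. Posterior mean: -3.6366.

Posterior for μ is Normal. Precision-weighted mean: (1/2.4·-6.0 + 13/8.8·-2.97) / (1/2.4 + 13/8.8) = -3.6366.
A Normal posterior is symmetric, so mode = mean.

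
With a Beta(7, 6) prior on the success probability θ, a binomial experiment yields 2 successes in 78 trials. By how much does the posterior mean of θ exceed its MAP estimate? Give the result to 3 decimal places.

Posterior: Beta(7+2, 6+76) = Beta(9, 82).
Mode = (9−1)/(9+82−2) = 8/89 = 0.090.
Mean = 9/(9+82) = 9/91 = 0.099.
Difference = 0.099 − 0.090 = 0.009.

0.009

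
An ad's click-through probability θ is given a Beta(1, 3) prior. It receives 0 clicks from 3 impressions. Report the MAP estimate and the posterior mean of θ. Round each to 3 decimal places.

MAP: 0.000. Posterior mean: 0.143.

Posterior: Beta(1+0, 3+3) = Beta(1, 6).
Since α = 1 ≤ 1 and β > 1, the Beta density is monotone decreasing on [0,1]; the mode is at 0.
Mean = 1/(1+6) = 0.143.
Right-skewed posterior ⇒ mode < mean.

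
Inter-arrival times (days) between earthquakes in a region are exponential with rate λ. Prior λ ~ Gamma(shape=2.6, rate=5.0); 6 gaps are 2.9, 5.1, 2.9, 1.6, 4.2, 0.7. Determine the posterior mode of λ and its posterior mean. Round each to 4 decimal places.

λ_MAP = 0.3393, E[λ|data] = 0.3839

Σ times = 17.4. Posterior: Gamma(shape = 2.6+6 = 8.6, rate = 5.0+17.4 = 22.4).
Mode = (α−1)/β = 7.6/22.4 = 0.3393.
Mean = α/β = 8.6/22.4 = 0.3839.
Right-skewed posterior ⇒ mode < mean.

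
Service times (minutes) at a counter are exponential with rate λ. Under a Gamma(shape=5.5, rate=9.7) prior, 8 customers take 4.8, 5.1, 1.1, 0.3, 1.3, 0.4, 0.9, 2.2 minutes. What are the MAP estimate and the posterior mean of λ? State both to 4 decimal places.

MAP estimate = 0.4845, posterior mean = 0.5233

Σ times = 16.1. Posterior: Gamma(shape = 5.5+8 = 13.5, rate = 9.7+16.1 = 25.8).
Mode = (α−1)/β = 12.5/25.8 = 0.4845.
Mean = α/β = 13.5/25.8 = 0.5233.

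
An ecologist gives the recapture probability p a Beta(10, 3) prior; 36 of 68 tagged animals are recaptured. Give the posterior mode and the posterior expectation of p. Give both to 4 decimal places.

p_MAP = 0.5696, E[p|data] = 0.5679

Posterior: Beta(10+36, 3+32) = Beta(46, 35).
Mode = (46−1)/(46+35−2) = 45/79 = 0.5696.
Mean = 46/(46+35) = 46/81 = 0.5679.
Left-skewed posterior ⇒ mean < mode.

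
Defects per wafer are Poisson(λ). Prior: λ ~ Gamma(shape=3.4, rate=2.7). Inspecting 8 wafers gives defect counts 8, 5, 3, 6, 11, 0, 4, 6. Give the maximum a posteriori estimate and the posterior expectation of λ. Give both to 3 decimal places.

λ_MAP = 4.243, E[λ|data] = 4.336

Σ counts = 43. Posterior: Gamma(shape = 3.4+43 = 46.4, rate = 2.7+8 = 10.7).
Mode = (α−1)/β = 45.4/10.7 = 4.243.
Mean = α/β = 46.4/10.7 = 4.336.
Right-skewed posterior ⇒ mode < mean.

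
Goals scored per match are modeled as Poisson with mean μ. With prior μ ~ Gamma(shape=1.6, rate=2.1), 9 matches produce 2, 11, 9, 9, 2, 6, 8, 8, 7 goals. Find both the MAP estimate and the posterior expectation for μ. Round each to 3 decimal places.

Σ counts = 62. Posterior: Gamma(shape = 1.6+62 = 63.6, rate = 2.1+9 = 11.1).
Mode = (α−1)/β = 62.6/11.1 = 5.640.
Mean = α/β = 63.6/11.1 = 5.730.
The mean is pulled above the mode by the posterior's right skew.

MAP = 5.640, posterior mean = 5.730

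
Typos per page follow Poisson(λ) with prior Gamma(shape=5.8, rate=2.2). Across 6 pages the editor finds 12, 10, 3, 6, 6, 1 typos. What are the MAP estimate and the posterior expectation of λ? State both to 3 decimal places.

MAP = 5.220; posterior mean = 5.341

Σ counts = 38. Posterior: Gamma(shape = 5.8+38 = 43.8, rate = 2.2+6 = 8.2).
Mode = (α−1)/β = 42.8/8.2 = 5.220.
Mean = α/β = 43.8/8.2 = 5.341.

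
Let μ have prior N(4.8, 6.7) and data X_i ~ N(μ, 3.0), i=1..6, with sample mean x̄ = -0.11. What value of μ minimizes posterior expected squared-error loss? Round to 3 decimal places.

Posterior for μ is Normal. Precision-weighted mean: (1/6.7·4.8 + 6/3.0·-0.11) / (1/6.7 + 6/3.0) = 0.231.
A Normal posterior is symmetric, so mode = mean.
Squared-error loss ⇒ the optimal estimator is the posterior mean.

0.231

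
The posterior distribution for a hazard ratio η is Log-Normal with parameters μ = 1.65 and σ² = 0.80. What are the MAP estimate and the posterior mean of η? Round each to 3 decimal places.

MAP = 2.340; posterior mean = 7.768

Mode = exp(μ − σ²) = exp(0.85) = 2.340.
Mean = exp(μ + σ²/2) = exp(2.050) = 7.768.
The mean is pulled above the mode by the posterior's right skew.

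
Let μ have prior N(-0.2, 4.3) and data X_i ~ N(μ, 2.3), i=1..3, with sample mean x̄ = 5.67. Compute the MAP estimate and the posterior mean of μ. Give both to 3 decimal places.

Posterior for μ is Normal. Precision-weighted mean: (1/4.3·-0.2 + 3/2.3·5.67) / (1/4.3 + 3/2.3) = 4.782.
A Normal posterior is symmetric, so mode = mean.

MAP: 4.782. Posterior mean: 4.782.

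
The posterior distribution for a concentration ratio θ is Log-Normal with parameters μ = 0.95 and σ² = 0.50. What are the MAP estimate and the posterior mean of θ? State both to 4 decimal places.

MAP = 1.5683; posterior mean = 3.3201

Mode = exp(μ − σ²) = exp(0.45) = 1.5683.
Mean = exp(μ + σ²/2) = exp(1.200) = 3.3201.
Right-skewed posterior ⇒ mode < mean.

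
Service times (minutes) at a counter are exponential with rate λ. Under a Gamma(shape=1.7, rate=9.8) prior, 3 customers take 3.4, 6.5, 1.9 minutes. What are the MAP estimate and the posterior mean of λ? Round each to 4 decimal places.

Σ times = 11.8. Posterior: Gamma(shape = 1.7+3 = 4.7, rate = 9.8+11.8 = 21.6).
Mode = (α−1)/β = 3.7/21.6 = 0.1713.
Mean = α/β = 4.7/21.6 = 0.2176.

MAP = 0.1713, posterior mean = 0.2176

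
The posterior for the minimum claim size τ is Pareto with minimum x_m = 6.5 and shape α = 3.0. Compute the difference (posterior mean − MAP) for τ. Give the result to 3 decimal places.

3.250

The Pareto density is strictly decreasing on [x_m, ∞), so the mode is x_m = 6.500.
Mean = α·x_m/(α−1) = 3.0·6.5/2.0 = 9.750.
Difference = 9.750 − 6.500 = 3.250.
Mean > mode: the posterior has a right tail.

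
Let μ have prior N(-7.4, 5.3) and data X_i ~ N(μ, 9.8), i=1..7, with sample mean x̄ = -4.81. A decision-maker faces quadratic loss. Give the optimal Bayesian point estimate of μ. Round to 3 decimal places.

Posterior for μ is Normal. Precision-weighted mean: (1/5.3·-7.4 + 7/9.8·-4.81) / (1/5.3 + 7/9.8) = -5.351.
A Normal posterior is symmetric, so mode = mean.
Quadratic loss ⇒ the optimal estimator is the posterior mean.

-5.351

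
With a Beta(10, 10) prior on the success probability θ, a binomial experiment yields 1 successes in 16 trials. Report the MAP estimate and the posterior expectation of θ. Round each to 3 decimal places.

Posterior: Beta(10+1, 10+15) = Beta(11, 25).
Mode = (11−1)/(11+25−2) = 10/34 = 0.294.
Mean = 11/(11+25) = 11/36 = 0.306.
The mean is pulled above the mode by the posterior's right skew.

θ_MAP = 0.294, E[θ|data] = 0.306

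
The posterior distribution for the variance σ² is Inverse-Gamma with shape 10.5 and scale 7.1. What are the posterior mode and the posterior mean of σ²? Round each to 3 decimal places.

Mode = β/(α+1) = 7.1/11.5 = 0.617.
Mean = β/(α−1) = 7.1/9.5 = 0.747.
Right-skewed posterior ⇒ mode < mean.

MAP = 0.617; posterior mean = 0.747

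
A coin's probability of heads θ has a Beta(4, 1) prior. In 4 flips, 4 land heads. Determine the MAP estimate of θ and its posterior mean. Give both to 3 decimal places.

MAP = 1.000, posterior mean = 0.889

Posterior: Beta(4+4, 1+0) = Beta(8, 1).
Since β = 1 ≤ 1 and α > 1, the Beta density is monotone increasing on [0,1]; the mode is at 1.
Mean = 8/(8+1) = 0.889.
The posterior is left-skewed, so the mode exceeds the mean.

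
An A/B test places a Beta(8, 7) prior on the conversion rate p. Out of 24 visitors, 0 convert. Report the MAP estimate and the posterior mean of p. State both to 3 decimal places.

p_MAP = 0.189, E[p|data] = 0.205

Posterior: Beta(8+0, 7+24) = Beta(8, 31).
Mode = (8−1)/(8+31−2) = 7/37 = 0.189.
Mean = 8/(8+31) = 8/39 = 0.205.
The mean is pulled above the mode by the posterior's right skew.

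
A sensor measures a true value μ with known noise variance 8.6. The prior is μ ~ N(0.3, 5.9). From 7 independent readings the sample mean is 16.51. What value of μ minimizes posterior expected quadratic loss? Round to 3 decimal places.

Posterior for μ is Normal. Precision-weighted mean: (1/5.9·0.3 + 7/8.6·16.51) / (1/5.9 + 7/8.6) = 13.716.
A Normal posterior is symmetric, so mode = mean.
Quadratic loss ⇒ the optimal estimator is the posterior mean.

13.716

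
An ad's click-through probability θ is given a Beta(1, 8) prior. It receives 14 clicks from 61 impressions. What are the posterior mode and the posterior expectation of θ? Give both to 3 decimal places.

Posterior: Beta(1+14, 8+47) = Beta(15, 55).
Mode = (15−1)/(15+55−2) = 14/68 = 0.206.
Mean = 15/(15+55) = 15/70 = 0.214.
Right-skewed posterior ⇒ mode < mean.

MAP = 0.206; posterior mean = 0.214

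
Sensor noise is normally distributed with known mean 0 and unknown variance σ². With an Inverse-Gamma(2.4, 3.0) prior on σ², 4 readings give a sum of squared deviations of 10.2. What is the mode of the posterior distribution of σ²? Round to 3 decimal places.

1.500

Posterior: Inverse-Gamma(shape = 2.4+4/2 = 4.4, scale = 3.0+10.2/2 = 8.1).
Mode = β/(α+1) = 8.1/5.4 = 1.500.
Mean = β/(α−1) = 8.1/3.4 = 2.382.
This is the posterior mode — the MAP estimate.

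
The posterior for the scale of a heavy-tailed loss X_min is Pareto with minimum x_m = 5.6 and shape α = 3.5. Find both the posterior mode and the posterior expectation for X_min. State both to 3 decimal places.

posterior mode = 5.600, posterior expectation = 7.840

The Pareto density is strictly decreasing on [x_m, ∞), so the mode is x_m = 5.600.
Mean = α·x_m/(α−1) = 3.5·5.6/2.5 = 7.840.
The mean is pulled above the mode by the posterior's right skew.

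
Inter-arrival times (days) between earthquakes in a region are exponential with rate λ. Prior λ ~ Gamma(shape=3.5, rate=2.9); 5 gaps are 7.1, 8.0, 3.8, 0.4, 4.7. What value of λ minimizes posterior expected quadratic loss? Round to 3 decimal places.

Σ times = 24.0. Posterior: Gamma(shape = 3.5+5 = 8.5, rate = 2.9+24.0 = 26.9).
Mode = (α−1)/β = 7.5/26.9 = 0.279.
Mean = α/β = 8.5/26.9 = 0.316.
Quadratic loss ⇒ the optimal estimator is the posterior mean.

0.316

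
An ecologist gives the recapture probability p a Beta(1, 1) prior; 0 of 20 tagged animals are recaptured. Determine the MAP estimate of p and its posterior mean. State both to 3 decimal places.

MAP = 0.000, posterior mean = 0.045

Posterior: Beta(1+0, 1+20) = Beta(1, 21).
Since α = 1 ≤ 1 and β > 1, the Beta density is monotone decreasing on [0,1]; the mode is at 0.
Mean = 1/(1+21) = 0.045.
Right-skewed posterior ⇒ mode < mean.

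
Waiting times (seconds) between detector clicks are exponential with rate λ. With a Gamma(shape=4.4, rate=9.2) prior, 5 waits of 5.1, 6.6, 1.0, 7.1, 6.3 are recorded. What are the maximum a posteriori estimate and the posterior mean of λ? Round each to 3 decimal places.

MAP = 0.238; posterior mean = 0.266

Σ times = 26.1. Posterior: Gamma(shape = 4.4+5 = 9.4, rate = 9.2+26.1 = 35.3).
Mode = (α−1)/β = 8.4/35.3 = 0.238.
Mean = α/β = 9.4/35.3 = 0.266.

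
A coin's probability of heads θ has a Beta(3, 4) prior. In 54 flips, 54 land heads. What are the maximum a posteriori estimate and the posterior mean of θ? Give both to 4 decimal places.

maximum a posteriori estimate = 0.9492, posterior mean = 0.9344

Posterior: Beta(3+54, 4+0) = Beta(57, 4).
Mode = (57−1)/(57+4−2) = 56/59 = 0.9492.
Mean = 57/(57+4) = 57/61 = 0.9344.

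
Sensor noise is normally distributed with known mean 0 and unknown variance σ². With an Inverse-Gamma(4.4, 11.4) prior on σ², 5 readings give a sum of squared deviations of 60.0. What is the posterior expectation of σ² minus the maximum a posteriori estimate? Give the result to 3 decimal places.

1.776

Posterior: Inverse-Gamma(shape = 4.4+5/2 = 6.9, scale = 11.4+60.0/2 = 41.4).
Mode = β/(α+1) = 41.4/7.9 = 5.241.
Mean = β/(α−1) = 41.4/5.9 = 7.017.
Difference = 7.017 − 5.241 = 1.776.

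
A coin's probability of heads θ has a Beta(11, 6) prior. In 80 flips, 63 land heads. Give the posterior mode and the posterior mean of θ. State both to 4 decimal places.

Posterior: Beta(11+63, 6+17) = Beta(74, 23).
Mode = (74−1)/(74+23−2) = 73/95 = 0.7684.
Mean = 74/(74+23) = 74/97 = 0.7629.

MAP = 0.7684; posterior mean = 0.7629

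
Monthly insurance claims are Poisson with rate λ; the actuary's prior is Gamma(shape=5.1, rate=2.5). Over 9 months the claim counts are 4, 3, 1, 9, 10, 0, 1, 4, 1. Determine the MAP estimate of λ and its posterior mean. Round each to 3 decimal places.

MAP: 3.226. Posterior mean: 3.313.

Σ counts = 33. Posterior: Gamma(shape = 5.1+33 = 38.1, rate = 2.5+9 = 11.5).
Mode = (α−1)/β = 37.1/11.5 = 3.226.
Mean = α/β = 38.1/11.5 = 3.313.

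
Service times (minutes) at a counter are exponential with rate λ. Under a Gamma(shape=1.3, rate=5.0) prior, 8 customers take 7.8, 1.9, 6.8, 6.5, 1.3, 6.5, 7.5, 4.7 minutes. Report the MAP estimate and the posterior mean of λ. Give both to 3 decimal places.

MAP estimate = 0.173, posterior mean = 0.194

Σ times = 43.0. Posterior: Gamma(shape = 1.3+8 = 9.3, rate = 5.0+43.0 = 48.0).
Mode = (α−1)/β = 8.3/48.0 = 0.173.
Mean = α/β = 9.3/48.0 = 0.194.
Mean > mode: the posterior has a right tail.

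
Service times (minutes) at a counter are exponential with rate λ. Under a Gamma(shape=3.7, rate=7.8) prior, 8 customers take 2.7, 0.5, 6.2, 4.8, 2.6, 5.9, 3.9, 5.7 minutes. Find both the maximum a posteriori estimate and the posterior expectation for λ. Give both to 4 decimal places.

MAP = 0.2668, posterior mean = 0.2918

Σ times = 32.3. Posterior: Gamma(shape = 3.7+8 = 11.7, rate = 7.8+32.3 = 40.1).
Mode = (α−1)/β = 10.7/40.1 = 0.2668.
Mean = α/β = 11.7/40.1 = 0.2918.
The posterior is right-skewed, so the mean exceeds the mode.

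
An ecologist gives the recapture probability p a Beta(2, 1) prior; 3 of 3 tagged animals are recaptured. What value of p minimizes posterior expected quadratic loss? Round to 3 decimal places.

0.833

Posterior: Beta(2+3, 1+0) = Beta(5, 1).
Since β = 1 ≤ 1 and α > 1, the Beta density is monotone increasing on [0,1]; the mode is at 1.
Mean = 5/(5+1) = 0.833.
Quadratic loss ⇒ the optimal estimator is the posterior mean.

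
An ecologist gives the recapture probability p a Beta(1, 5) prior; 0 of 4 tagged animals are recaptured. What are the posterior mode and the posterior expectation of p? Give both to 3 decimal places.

MAP = 0.000; posterior mean = 0.100

Posterior: Beta(1+0, 5+4) = Beta(1, 9).
Since α = 1 ≤ 1 and β > 1, the Beta density is monotone decreasing on [0,1]; the mode is at 0.
Mean = 1/(1+9) = 0.100.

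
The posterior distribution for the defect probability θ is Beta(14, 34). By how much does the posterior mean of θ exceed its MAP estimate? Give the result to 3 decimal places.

Mode = (14−1)/(14+34−2) = 13/46 = 0.283.
Mean = 14/(14+34) = 14/48 = 0.292.
Difference = 0.292 − 0.283 = 0.009.

0.009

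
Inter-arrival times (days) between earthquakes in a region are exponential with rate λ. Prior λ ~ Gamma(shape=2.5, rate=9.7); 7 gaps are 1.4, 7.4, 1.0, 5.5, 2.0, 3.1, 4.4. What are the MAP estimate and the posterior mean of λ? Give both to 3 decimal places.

MAP = 0.246; posterior mean = 0.275

Σ times = 24.8. Posterior: Gamma(shape = 2.5+7 = 9.5, rate = 9.7+24.8 = 34.5).
Mode = (α−1)/β = 8.5/34.5 = 0.246.
Mean = α/β = 9.5/34.5 = 0.275.
Right-skewed posterior ⇒ mode < mean.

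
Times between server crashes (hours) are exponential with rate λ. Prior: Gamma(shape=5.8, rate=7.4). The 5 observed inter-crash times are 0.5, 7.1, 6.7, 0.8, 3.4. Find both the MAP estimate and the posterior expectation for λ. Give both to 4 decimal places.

Σ times = 18.5. Posterior: Gamma(shape = 5.8+5 = 10.8, rate = 7.4+18.5 = 25.9).
Mode = (α−1)/β = 9.8/25.9 = 0.3784.
Mean = α/β = 10.8/25.9 = 0.4170.
The mean is pulled above the mode by the posterior's right skew.

MAP = 0.3784, posterior mean = 0.4170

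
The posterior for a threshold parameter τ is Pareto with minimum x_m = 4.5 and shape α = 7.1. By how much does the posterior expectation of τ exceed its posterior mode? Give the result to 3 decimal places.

0.738

The Pareto density is strictly decreasing on [x_m, ∞), so the mode is x_m = 4.500.
Mean = α·x_m/(α−1) = 7.1·4.5/6.1 = 5.238.
Difference = 5.238 − 4.500 = 0.738.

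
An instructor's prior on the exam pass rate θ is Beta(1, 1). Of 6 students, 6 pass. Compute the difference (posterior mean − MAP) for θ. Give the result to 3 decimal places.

-0.125

Posterior: Beta(1+6, 1+0) = Beta(7, 1).
Since β = 1 ≤ 1 and α > 1, the Beta density is monotone increasing on [0,1]; the mode is at 1.
Mean = 7/(7+1) = 0.875.
Difference = 0.875 − 1.000 = -0.125.
Mode > mean: the posterior has a left tail.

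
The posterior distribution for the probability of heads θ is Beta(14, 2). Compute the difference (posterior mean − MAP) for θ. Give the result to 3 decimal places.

-0.054

Mode = (14−1)/(14+2−2) = 13/14 = 0.929.
Mean = 14/(14+2) = 14/16 = 0.875.
Difference = 0.875 − 0.929 = -0.054.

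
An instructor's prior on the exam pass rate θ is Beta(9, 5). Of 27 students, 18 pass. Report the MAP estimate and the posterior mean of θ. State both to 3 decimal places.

Posterior: Beta(9+18, 5+9) = Beta(27, 14).
Mode = (27−1)/(27+14−2) = 26/39 = 0.667.
Mean = 27/(27+14) = 27/41 = 0.659.

MAP: 0.667. Posterior mean: 0.659.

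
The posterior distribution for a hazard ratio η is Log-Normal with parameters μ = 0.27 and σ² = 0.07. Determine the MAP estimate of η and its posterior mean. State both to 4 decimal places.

MAP = 1.2214; posterior mean = 1.3566

Mode = exp(μ − σ²) = exp(0.20) = 1.2214.
Mean = exp(μ + σ²/2) = exp(0.305) = 1.3566.
Mean > mode: the posterior has a right tail.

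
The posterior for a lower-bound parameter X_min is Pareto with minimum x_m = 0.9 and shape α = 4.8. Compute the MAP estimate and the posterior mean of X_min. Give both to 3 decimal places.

MAP: 0.900. Posterior mean: 1.137.

The Pareto density is strictly decreasing on [x_m, ∞), so the mode is x_m = 0.900.
Mean = α·x_m/(α−1) = 4.8·0.9/3.8 = 1.137.
The mean is pulled above the mode by the posterior's right skew.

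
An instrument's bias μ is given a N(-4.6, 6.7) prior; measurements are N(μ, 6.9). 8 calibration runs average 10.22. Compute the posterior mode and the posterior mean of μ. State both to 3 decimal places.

Posterior for μ is Normal. Precision-weighted mean: (1/6.7·-4.6 + 8/6.9·10.22) / (1/6.7 + 8/6.9) = 8.530.
A Normal posterior is symmetric, so mode = mean.

MAP = 8.530, posterior mean = 8.530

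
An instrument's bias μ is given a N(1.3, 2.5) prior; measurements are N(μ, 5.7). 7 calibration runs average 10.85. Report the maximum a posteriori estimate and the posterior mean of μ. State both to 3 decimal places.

maximum a posteriori estimate = 8.504, posterior mean = 8.504

Posterior for μ is Normal. Precision-weighted mean: (1/2.5·1.3 + 7/5.7·10.85) / (1/2.5 + 7/5.7) = 8.504.
A Normal posterior is symmetric, so mode = mean.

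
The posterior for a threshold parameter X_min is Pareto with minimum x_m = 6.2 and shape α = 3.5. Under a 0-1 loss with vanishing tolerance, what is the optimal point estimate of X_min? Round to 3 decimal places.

The Pareto density is strictly decreasing on [x_m, ∞), so the mode is x_m = 6.200.
Mean = α·x_m/(α−1) = 3.5·6.2/2.5 = 8.680.
This is the posterior mode — the MAP estimate.

6.200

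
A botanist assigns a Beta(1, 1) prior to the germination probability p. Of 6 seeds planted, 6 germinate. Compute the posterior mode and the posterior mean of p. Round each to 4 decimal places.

Posterior: Beta(1+6, 1+0) = Beta(7, 1).
Since β = 1 ≤ 1 and α > 1, the Beta density is monotone increasing on [0,1]; the mode is at 1.
Mean = 7/(7+1) = 0.8750.

MAP: 1.0000. Posterior mean: 0.8750.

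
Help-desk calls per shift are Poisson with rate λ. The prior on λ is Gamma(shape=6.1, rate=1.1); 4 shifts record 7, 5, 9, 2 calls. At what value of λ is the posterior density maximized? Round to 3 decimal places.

5.510

Σ counts = 23. Posterior: Gamma(shape = 6.1+23 = 29.1, rate = 1.1+4 = 5.1).
Mode = (α−1)/β = 28.1/5.1 = 5.510.
Mean = α/β = 29.1/5.1 = 5.706.
This is the posterior mode — the MAP estimate.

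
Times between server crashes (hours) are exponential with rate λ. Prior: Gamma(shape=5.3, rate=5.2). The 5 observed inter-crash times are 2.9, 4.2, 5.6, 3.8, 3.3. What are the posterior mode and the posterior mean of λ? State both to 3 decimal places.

Σ times = 19.8. Posterior: Gamma(shape = 5.3+5 = 10.3, rate = 5.2+19.8 = 25.0).
Mode = (α−1)/β = 9.3/25.0 = 0.372.
Mean = α/β = 10.3/25.0 = 0.412.
Mean > mode: the posterior has a right tail.

λ_MAP = 0.372, E[λ|data] = 0.412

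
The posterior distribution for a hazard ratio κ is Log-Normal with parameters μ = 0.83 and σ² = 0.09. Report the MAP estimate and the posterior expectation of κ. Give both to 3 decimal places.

MAP = 2.096, posterior mean = 2.399

Mode = exp(μ − σ²) = exp(0.74) = 2.096.
Mean = exp(μ + σ²/2) = exp(0.875) = 2.399.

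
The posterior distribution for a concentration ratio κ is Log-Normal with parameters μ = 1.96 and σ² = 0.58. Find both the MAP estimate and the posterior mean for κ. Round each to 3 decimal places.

MAP = 3.975; posterior mean = 9.488

Mode = exp(μ − σ²) = exp(1.38) = 3.975.
Mean = exp(μ + σ²/2) = exp(2.250) = 9.488.
The mean is pulled above the mode by the posterior's right skew.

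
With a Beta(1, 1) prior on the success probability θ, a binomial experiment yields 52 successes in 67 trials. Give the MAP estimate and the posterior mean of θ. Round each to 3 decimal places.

MAP estimate = 0.776, posterior mean = 0.768

Posterior: Beta(1+52, 1+15) = Beta(53, 16).
Mode = (53−1)/(53+16−2) = 52/67 = 0.776.
Mean = 53/(53+16) = 53/69 = 0.768.
Mode > mean: the posterior has a left tail.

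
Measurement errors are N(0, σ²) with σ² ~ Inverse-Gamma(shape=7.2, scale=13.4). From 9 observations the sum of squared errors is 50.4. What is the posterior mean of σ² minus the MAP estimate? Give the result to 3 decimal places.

Posterior: Inverse-Gamma(shape = 7.2+9/2 = 11.7, scale = 13.4+50.4/2 = 38.6).
Mode = β/(α+1) = 38.6/12.7 = 3.039.
Mean = β/(α−1) = 38.6/10.7 = 3.607.
Difference = 3.607 − 3.039 = 0.568.

0.568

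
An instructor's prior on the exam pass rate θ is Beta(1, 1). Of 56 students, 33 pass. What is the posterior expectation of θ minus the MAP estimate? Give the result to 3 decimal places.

-0.003

Posterior: Beta(1+33, 1+23) = Beta(34, 24).
Mode = (34−1)/(34+24−2) = 33/56 = 0.589.
With a flat prior the MAP equals the MLE, 33/56.
Mean = 34/(34+24) = 34/58 = 0.586.
Difference = 0.586 − 0.589 = -0.003.
The posterior is left-skewed, so the mode exceeds the mean.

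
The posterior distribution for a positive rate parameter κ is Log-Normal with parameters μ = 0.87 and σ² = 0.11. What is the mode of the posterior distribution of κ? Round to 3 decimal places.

Mode = exp(μ − σ²) = exp(0.76) = 2.138.
Mean = exp(μ + σ²/2) = exp(0.925) = 2.522.
This is the posterior mode — the MAP estimate.

2.138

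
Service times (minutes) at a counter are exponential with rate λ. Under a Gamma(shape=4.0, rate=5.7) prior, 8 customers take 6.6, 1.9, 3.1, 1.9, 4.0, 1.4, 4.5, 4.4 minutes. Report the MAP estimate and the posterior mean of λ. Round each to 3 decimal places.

λ_MAP = 0.328, E[λ|data] = 0.358

Σ times = 27.8. Posterior: Gamma(shape = 4.0+8 = 12.0, rate = 5.7+27.8 = 33.5).
Mode = (α−1)/β = 11.0/33.5 = 0.328.
Mean = α/β = 12.0/33.5 = 0.358.
Right-skewed posterior ⇒ mode < mean.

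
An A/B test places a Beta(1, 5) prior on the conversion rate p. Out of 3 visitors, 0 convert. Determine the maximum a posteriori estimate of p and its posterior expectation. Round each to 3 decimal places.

MAP = 0.000; posterior mean = 0.111

Posterior: Beta(1+0, 5+3) = Beta(1, 8).
Since α = 1 ≤ 1 and β > 1, the Beta density is monotone decreasing on [0,1]; the mode is at 0.
Mean = 1/(1+8) = 0.111.
Right-skewed posterior ⇒ mode < mean.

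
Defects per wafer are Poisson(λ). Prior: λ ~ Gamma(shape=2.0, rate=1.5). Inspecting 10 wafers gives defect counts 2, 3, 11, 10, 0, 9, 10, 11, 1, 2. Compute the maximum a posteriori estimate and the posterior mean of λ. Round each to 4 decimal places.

MAP: 5.2174. Posterior mean: 5.3043.

Σ counts = 59. Posterior: Gamma(shape = 2.0+59 = 61.0, rate = 1.5+10 = 11.5).
Mode = (α−1)/β = 60.0/11.5 = 5.2174.
Mean = α/β = 61.0/11.5 = 5.3043.
Mean > mode: the posterior has a right tail.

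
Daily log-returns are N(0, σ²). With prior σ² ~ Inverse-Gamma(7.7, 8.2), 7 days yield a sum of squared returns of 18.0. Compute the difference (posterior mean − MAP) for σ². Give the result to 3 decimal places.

Posterior: Inverse-Gamma(shape = 7.7+7/2 = 11.2, scale = 8.2+18.0/2 = 17.2).
Mode = β/(α+1) = 17.2/12.2 = 1.410.
Mean = β/(α−1) = 17.2/10.2 = 1.686.
Difference = 1.686 − 1.410 = 0.276.

0.276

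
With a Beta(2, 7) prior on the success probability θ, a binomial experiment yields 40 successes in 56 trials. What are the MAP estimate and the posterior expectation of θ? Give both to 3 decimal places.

Posterior: Beta(2+40, 7+16) = Beta(42, 23).
Mode = (42−1)/(42+23−2) = 41/63 = 0.651.
Mean = 42/(42+23) = 42/65 = 0.646.

MAP = 0.651; posterior mean = 0.646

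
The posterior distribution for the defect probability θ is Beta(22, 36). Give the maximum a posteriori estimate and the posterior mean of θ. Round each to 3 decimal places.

θ_MAP = 0.375, E[θ|data] = 0.379

Mode = (22−1)/(22+36−2) = 21/56 = 0.375.
Mean = 22/(22+36) = 22/58 = 0.379.
Mean > mode: the posterior has a right tail.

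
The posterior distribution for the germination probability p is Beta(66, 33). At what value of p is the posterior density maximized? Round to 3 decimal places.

0.670

Mode = (66−1)/(66+33−2) = 65/97 = 0.670.
Mean = 66/(66+33) = 66/99 = 0.667.
This is the posterior mode — the MAP estimate.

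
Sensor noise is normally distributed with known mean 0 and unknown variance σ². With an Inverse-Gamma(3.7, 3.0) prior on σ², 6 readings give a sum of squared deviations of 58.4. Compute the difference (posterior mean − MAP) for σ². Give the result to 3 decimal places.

1.467

Posterior: Inverse-Gamma(shape = 3.7+6/2 = 6.7, scale = 3.0+58.4/2 = 32.2).
Mode = β/(α+1) = 32.2/7.7 = 4.182.
Mean = β/(α−1) = 32.2/5.7 = 5.649.
Difference = 5.649 − 4.182 = 1.467.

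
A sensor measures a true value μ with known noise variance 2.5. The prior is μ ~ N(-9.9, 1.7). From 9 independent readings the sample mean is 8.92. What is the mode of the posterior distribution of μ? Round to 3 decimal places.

6.277

Posterior for μ is Normal. Precision-weighted mean: (1/1.7·-9.9 + 9/2.5·8.92) / (1/1.7 + 9/2.5) = 6.277.
A Normal posterior is symmetric, so mode = mean.
This is the posterior mode — the MAP estimate.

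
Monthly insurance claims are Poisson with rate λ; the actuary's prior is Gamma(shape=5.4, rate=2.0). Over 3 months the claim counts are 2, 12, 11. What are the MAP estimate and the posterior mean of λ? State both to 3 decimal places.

λ_MAP = 5.880, E[λ|data] = 6.080

Σ counts = 25. Posterior: Gamma(shape = 5.4+25 = 30.4, rate = 2.0+3 = 5.0).
Mode = (α−1)/β = 29.4/5.0 = 5.880.
Mean = α/β = 30.4/5.0 = 6.080.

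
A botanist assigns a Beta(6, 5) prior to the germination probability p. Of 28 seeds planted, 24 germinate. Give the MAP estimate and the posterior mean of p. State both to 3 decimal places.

p_MAP = 0.784, E[p|data] = 0.769

Posterior: Beta(6+24, 5+4) = Beta(30, 9).
Mode = (30−1)/(30+9−2) = 29/37 = 0.784.
Mean = 30/(30+9) = 30/39 = 0.769.
Mode > mean: the posterior has a left tail.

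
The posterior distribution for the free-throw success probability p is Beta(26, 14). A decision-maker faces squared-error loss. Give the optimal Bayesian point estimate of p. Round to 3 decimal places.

0.650

Mode = (26−1)/(26+14−2) = 25/38 = 0.658.
Mean = 26/(26+14) = 26/40 = 0.650.
Squared-error loss ⇒ the optimal estimator is the posterior mean.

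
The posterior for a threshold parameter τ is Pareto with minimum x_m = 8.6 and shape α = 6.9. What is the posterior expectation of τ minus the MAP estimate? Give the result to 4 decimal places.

1.4576

The Pareto density is strictly decreasing on [x_m, ∞), so the mode is x_m = 8.6000.
Mean = α·x_m/(α−1) = 6.9·8.6/5.9 = 10.0576.
Difference = 10.0576 − 8.6000 = 1.4576.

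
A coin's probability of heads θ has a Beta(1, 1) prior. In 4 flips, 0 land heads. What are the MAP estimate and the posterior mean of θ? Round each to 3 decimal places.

MAP estimate = 0.000, posterior mean = 0.167

Posterior: Beta(1+0, 1+4) = Beta(1, 5).
Since α = 1 ≤ 1 and β > 1, the Beta density is monotone decreasing on [0,1]; the mode is at 0.
Mean = 1/(1+5) = 0.167.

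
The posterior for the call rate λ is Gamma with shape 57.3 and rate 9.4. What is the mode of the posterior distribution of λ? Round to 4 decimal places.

Mode = (α−1)/β = 56.3/9.4 = 5.9894.
Mean = α/β = 57.3/9.4 = 6.0957.
This is the posterior mode — the MAP estimate.

5.9894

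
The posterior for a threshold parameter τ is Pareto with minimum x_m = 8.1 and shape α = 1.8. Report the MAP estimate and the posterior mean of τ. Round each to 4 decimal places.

The Pareto density is strictly decreasing on [x_m, ∞), so the mode is x_m = 8.1000.
Mean = α·x_m/(α−1) = 1.8·8.1/0.8 = 18.2250.

MAP = 8.1000, posterior mean = 18.2250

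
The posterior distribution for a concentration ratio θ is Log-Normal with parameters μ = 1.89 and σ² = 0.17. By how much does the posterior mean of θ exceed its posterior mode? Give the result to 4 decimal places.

Mode = exp(μ − σ²) = exp(1.72) = 5.5845.
Mean = exp(μ + σ²/2) = exp(1.975) = 7.2066.
Difference = 7.2066 − 5.5845 = 1.6221.

1.6221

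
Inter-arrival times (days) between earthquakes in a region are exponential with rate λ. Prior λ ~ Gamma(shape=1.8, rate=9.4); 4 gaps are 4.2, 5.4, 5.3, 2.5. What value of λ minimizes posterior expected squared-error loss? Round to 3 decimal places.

Σ times = 17.4. Posterior: Gamma(shape = 1.8+4 = 5.8, rate = 9.4+17.4 = 26.8).
Mode = (α−1)/β = 4.8/26.8 = 0.179.
Mean = α/β = 5.8/26.8 = 0.216.
Squared-error loss ⇒ the optimal estimator is the posterior mean.

0.216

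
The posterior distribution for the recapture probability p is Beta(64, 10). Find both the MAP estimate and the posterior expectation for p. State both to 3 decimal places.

Mode = (64−1)/(64+10−2) = 63/72 = 0.875.
Mean = 64/(64+10) = 64/74 = 0.865.
Left-skewed posterior ⇒ mean < mode.

MAP = 0.875; posterior mean = 0.865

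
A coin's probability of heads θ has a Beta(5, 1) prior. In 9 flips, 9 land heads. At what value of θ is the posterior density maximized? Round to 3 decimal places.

Posterior: Beta(5+9, 1+0) = Beta(14, 1).
Since β = 1 ≤ 1 and α > 1, the Beta density is monotone increasing on [0,1]; the mode is at 1.
Mean = 14/(14+1) = 0.933.
This is the posterior mode — the MAP estimate.

1.000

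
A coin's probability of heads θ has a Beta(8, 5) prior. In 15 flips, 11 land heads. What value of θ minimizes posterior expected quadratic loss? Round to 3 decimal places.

Posterior: Beta(8+11, 5+4) = Beta(19, 9).
Mode = (19−1)/(19+9−2) = 18/26 = 0.692.
Mean = 19/(19+9) = 19/28 = 0.679.
Quadratic loss ⇒ the optimal estimator is the posterior mean.

0.679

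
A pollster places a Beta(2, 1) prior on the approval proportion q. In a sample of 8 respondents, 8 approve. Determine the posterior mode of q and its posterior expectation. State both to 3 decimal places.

posterior mode = 1.000, posterior expectation = 0.909

Posterior: Beta(2+8, 1+0) = Beta(10, 1).
Since β = 1 ≤ 1 and α > 1, the Beta density is monotone increasing on [0,1]; the mode is at 1.
Mean = 10/(10+1) = 0.909.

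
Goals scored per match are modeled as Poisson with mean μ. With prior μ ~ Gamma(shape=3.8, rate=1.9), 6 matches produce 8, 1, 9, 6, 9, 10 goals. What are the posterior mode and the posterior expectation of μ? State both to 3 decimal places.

MAP: 5.797. Posterior mean: 5.924.

Σ counts = 43. Posterior: Gamma(shape = 3.8+43 = 46.8, rate = 1.9+6 = 7.9).
Mode = (α−1)/β = 45.8/7.9 = 5.797.
Mean = α/β = 46.8/7.9 = 5.924.
Mean > mode: the posterior has a right tail.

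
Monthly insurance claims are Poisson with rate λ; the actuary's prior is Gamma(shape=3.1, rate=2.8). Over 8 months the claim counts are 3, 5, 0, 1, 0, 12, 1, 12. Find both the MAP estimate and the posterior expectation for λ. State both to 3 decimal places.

MAP = 3.343, posterior mean = 3.435

Σ counts = 34. Posterior: Gamma(shape = 3.1+34 = 37.1, rate = 2.8+8 = 10.8).
Mode = (α−1)/β = 36.1/10.8 = 3.343.
Mean = α/β = 37.1/10.8 = 3.435.
The posterior is right-skewed, so the mean exceeds the mode.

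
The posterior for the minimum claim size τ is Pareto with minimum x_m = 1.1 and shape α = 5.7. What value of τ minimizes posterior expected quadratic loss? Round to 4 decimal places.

1.3340

The Pareto density is strictly decreasing on [x_m, ∞), so the mode is x_m = 1.1000.
Mean = α·x_m/(α−1) = 5.7·1.1/4.7 = 1.3340.
Quadratic loss ⇒ the optimal estimator is the posterior mean.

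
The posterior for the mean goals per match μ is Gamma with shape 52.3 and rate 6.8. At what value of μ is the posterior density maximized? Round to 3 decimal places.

Mode = (α−1)/β = 51.3/6.8 = 7.544.
Mean = α/β = 52.3/6.8 = 7.691.
This is the posterior mode — the MAP estimate.

7.544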